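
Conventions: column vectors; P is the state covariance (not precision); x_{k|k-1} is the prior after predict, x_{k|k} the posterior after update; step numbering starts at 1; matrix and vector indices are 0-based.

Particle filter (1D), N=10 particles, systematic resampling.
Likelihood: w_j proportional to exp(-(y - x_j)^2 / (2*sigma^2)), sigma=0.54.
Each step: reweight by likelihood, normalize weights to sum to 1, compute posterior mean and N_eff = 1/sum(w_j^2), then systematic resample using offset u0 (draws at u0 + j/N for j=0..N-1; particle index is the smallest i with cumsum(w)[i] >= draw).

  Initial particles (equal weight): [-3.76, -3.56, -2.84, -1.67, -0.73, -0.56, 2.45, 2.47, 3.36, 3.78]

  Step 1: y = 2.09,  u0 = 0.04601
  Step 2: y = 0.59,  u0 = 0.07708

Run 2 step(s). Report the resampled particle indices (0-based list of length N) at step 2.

step 1: w=[0.0000, 0.0000, 0.0000, 0.0000, 0.0000, 0.0000, 0.4848, 0.4726, 0.0381, 0.0045]  mean=2.5001  Neff=2.1747  idx=[6, 6, 6, 6, 6, 7, 7, 7, 7, 7]
step 2: w=[0.1064, 0.1064, 0.1064, 0.1064, 0.1064, 0.0936, 0.0936, 0.0936, 0.0936, 0.0936]  mean=2.4594  Neff=9.9592  idx=[0, 1, 2, 3, 4, 5, 6, 7, 8, 9]

resampled_idx = [0, 1, 2, 3, 4, 5, 6, 7, 8, 9]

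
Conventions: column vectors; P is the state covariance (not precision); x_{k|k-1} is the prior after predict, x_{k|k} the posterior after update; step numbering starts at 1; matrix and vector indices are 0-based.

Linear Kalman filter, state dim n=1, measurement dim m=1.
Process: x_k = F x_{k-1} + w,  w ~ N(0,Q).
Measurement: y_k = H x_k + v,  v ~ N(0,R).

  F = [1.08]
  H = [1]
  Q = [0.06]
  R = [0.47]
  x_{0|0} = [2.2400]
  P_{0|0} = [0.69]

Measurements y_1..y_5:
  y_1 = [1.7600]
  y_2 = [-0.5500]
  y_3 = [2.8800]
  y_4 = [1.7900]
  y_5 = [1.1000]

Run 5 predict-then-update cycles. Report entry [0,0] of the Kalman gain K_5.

step 1: x^-=[2.4192]  P^-=[0.8648]  S=[1.3348]  K=[0.6479]  nu=[-0.6592]  x^+=[1.9921]  P^+=[0.3045]
step 2: x^-=[2.1515]  P^-=[0.4152]  S=[0.8852]  K=[0.4690]  nu=[-2.7015]  x^+=[0.8844]  P^+=[0.2204]
step 3: x^-=[0.9551]  P^-=[0.3171]  S=[0.7871]  K=[0.4029]  nu=[1.9249]  x^+=[1.7307]  P^+=[0.1894]
step 4: x^-=[1.8691]  P^-=[0.2809]  S=[0.7509]  K=[0.3741]  nu=[-0.0791]  x^+=[1.8395]  P^+=[0.1758]
step 5: x^-=[1.9867]  P^-=[0.2651]  S=[0.7351]  K=[0.3606]  nu=[-0.8867]  x^+=[1.6669]  P^+=[0.1695]

K[0,0] = 0.3606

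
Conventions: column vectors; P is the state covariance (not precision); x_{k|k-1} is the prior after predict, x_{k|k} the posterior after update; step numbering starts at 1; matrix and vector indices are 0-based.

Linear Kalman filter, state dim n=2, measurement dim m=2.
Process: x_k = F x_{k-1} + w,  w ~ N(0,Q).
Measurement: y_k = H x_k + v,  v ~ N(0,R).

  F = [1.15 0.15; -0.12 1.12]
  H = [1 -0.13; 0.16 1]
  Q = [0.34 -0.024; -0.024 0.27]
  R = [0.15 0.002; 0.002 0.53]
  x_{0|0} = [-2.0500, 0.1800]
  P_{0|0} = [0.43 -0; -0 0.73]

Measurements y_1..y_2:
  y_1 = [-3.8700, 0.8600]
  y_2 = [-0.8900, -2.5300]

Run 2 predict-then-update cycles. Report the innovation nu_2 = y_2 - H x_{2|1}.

step 1: x^-=[-2.3305, 0.4476]  P^-=[0.9251 0.0393; 0.0393 1.1919]  S=[1.0850 0.0336; 0.0336 1.7582]  K=[0.8451 0.0904; -0.1277 0.6839]  nu=[-1.4813, 0.7853]  x^+=[-3.5114, 1.1739]  P^+=[0.1307 0.0287; 0.0287 0.3576]
step 2: x^-=[-3.8620, 1.7361]  P^-=[0.5308 0.0545; 0.0545 0.7128]  S=[0.6786 0.0476; 0.0476 1.2738]  K=[0.7660 0.0808; -0.0962 0.5700]  nu=[3.1977, -3.6482]  x^+=[-1.7074, -0.6511]  P^+=[0.1184 0.0254; 0.0254 0.2978]

innov = [3.1977, -3.6482]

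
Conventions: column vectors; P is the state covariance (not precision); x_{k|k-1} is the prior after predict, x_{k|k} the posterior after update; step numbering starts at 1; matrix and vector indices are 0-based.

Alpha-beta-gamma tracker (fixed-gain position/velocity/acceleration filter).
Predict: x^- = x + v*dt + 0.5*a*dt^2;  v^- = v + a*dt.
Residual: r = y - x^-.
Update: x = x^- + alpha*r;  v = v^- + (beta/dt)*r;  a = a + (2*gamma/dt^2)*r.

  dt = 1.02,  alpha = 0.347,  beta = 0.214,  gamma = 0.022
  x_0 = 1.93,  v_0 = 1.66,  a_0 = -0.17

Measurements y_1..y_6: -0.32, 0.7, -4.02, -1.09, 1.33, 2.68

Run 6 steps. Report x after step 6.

x_post = -1.7924

step 1: x_pred=3.5348  r=-3.8548  x^+=2.1972  v^+=0.6779  a^+=-0.3330
step 2: x_pred=2.7153  r=-2.0153  x^+=2.0160  v^+=-0.0847  a^+=-0.4183
step 3: x_pred=1.7121  r=-5.7321  x^+=-0.2769  v^+=-1.7139  a^+=-0.6607
step 4: x_pred=-2.3688  r=1.2788  x^+=-1.9251  v^+=-2.1195  a^+=-0.6066
step 5: x_pred=-4.4025  r=5.7325  x^+=-2.4133  v^+=-1.5355  a^+=-0.3642
step 6: x_pred=-4.1690  r=6.8490  x^+=-1.7924  v^+=-0.4700  a^+=-0.0745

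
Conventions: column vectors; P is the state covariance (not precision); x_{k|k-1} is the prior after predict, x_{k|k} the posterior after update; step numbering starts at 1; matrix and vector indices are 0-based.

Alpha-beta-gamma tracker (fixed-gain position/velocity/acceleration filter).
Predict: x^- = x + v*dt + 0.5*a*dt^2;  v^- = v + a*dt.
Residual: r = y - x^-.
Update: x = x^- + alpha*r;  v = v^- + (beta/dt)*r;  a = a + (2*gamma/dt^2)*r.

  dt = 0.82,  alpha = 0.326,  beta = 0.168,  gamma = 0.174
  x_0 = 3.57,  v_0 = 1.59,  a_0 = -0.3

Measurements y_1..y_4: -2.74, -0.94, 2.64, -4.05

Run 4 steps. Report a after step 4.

step 1: x_pred=4.7729  r=-7.5129  x^+=2.3237  v^+=-0.1952  a^+=-4.1883
step 2: x_pred=0.7555  r=-1.6955  x^+=0.2028  v^+=-3.9770  a^+=-5.0658
step 3: x_pred=-4.7615  r=7.4015  x^+=-2.3486  v^+=-6.6146  a^+=-1.2352
step 4: x_pred=-8.1879  r=4.1379  x^+=-6.8389  v^+=-6.7797  a^+=0.9064

a_post = 0.9064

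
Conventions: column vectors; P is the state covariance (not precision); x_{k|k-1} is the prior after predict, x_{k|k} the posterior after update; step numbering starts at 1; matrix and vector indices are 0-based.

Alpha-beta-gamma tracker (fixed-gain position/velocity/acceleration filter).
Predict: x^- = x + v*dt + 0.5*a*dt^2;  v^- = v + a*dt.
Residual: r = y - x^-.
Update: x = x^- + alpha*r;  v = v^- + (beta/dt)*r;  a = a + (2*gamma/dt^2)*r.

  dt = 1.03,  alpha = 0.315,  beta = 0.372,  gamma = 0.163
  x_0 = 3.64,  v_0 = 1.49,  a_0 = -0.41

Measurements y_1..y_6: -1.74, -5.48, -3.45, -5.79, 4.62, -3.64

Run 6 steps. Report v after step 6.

v_post = 12.5565

step 1: x_pred=4.9572  r=-6.6972  x^+=2.8476  v^+=-1.3511  a^+=-2.4680
step 2: x_pred=0.1468  r=-5.6268  x^+=-1.6256  v^+=-5.9253  a^+=-4.1970
step 3: x_pred=-9.9550  r=6.5050  x^+=-7.9059  v^+=-7.8989  a^+=-2.1981
step 4: x_pred=-17.2077  r=11.4177  x^+=-13.6111  v^+=-6.0392  a^+=1.3104
step 5: x_pred=-19.1364  r=23.7564  x^+=-11.6532  v^+=3.8905  a^+=8.6104
step 6: x_pred=-3.0786  r=-0.5614  x^+=-3.2554  v^+=12.5565  a^+=8.4379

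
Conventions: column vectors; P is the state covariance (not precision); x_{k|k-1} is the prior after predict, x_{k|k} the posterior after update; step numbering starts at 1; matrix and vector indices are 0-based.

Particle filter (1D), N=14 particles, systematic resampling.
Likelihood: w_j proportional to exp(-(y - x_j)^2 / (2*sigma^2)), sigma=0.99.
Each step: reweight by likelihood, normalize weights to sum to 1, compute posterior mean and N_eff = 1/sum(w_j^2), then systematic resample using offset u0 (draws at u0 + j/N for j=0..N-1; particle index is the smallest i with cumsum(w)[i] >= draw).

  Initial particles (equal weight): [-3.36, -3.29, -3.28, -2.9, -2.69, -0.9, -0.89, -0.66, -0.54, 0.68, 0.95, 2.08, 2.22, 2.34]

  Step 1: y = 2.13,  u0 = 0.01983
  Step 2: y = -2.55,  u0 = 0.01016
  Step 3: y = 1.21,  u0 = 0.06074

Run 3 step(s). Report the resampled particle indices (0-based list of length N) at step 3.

resampled_idx = [0, 1, 2, 3, 4, 5, 6, 7, 8, 10, 11, 12, 12, 13]

step 1: w=[0.0000, 0.0000, 0.0000, 0.0000, 0.0000, 0.0024, 0.0025, 0.0049, 0.0068, 0.0884, 0.1270, 0.2581, 0.2573, 0.2527]  mean=1.8688  Neff=4.5314  idx=[9, 9, 10, 11, 11, 11, 11, 12, 12, 12, 12, 13, 13, 13]
step 2: w=[0.4131, 0.4131, 0.1635, 0.0015, 0.0015, 0.0015, 0.0015, 0.0008, 0.0008, 0.0008, 0.0008, 0.0004, 0.0004, 0.0004]  mean=0.7394  Neff=2.7174  idx=[0, 0, 0, 0, 0, 0, 1, 1, 1, 1, 1, 1, 2, 2]
step 3: w=[0.0703, 0.0703, 0.0703, 0.0703, 0.0703, 0.0703, 0.0703, 0.0703, 0.0703, 0.0703, 0.0703, 0.0703, 0.0784, 0.0784]  mean=0.7223  Neff=13.9781  idx=[0, 1, 2, 3, 4, 5, 6, 7, 8, 10, 11, 12, 12, 13]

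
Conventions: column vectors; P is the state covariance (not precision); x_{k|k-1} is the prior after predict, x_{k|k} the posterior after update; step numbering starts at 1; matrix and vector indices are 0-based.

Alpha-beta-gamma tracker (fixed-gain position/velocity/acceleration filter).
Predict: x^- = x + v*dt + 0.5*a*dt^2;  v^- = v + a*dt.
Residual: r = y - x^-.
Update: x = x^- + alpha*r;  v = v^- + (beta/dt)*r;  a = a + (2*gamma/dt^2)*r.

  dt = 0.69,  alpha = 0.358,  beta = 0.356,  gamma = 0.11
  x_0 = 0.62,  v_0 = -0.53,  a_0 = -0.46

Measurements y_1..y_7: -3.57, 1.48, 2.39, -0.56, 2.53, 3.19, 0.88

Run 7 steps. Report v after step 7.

v_post = 1.3446

step 1: x_pred=0.1448  r=-3.7148  x^+=-1.1851  v^+=-2.7640  a^+=-2.1766
step 2: x_pred=-3.6104  r=5.0904  x^+=-1.7880  v^+=-1.6395  a^+=0.1757
step 3: x_pred=-2.8775  r=5.2675  x^+=-0.9917  v^+=1.1994  a^+=2.6097
step 4: x_pred=0.4571  r=-1.0171  x^+=0.0930  v^+=2.4753  a^+=2.1397
step 5: x_pred=2.3103  r=0.2197  x^+=2.3890  v^+=4.0651  a^+=2.2412
step 6: x_pred=5.7274  r=-2.5374  x^+=4.8190  v^+=4.3024  a^+=1.0687
step 7: x_pred=8.0420  r=-7.1620  x^+=5.4780  v^+=1.3446  a^+=-2.2408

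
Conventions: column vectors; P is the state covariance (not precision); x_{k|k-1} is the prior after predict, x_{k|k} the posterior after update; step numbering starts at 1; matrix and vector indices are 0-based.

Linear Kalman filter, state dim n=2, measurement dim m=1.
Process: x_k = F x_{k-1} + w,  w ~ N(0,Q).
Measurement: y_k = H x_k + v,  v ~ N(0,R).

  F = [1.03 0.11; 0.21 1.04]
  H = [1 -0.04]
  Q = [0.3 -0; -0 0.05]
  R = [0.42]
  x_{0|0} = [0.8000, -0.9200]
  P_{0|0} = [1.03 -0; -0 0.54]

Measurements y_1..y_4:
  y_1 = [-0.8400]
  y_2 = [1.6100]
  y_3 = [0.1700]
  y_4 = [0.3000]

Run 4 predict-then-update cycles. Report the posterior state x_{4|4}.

step 1: x^-=[0.7228, -0.7888]  P^-=[1.3993 0.2846; 0.2846 0.6795]  S=[1.7976]  K=[0.7721; 0.1432]  nu=[-1.5944]  x^+=[-0.5082, -1.0171]  P^+=[0.3277 0.0858; 0.0858 0.6426]
step 2: x^-=[-0.6353, -1.1645]  P^-=[0.6749 0.2383; 0.2383 0.7970]  S=[1.0771]  K=[0.6177; 0.1917]  nu=[2.1987]  x^+=[0.7229, -0.7430]  P^+=[0.2639 0.1108; 0.1108 0.7574]
step 3: x^-=[0.6629, -0.6209]  P^-=[0.6142 0.2650; 0.2650 0.9293]  S=[1.0145]  K=[0.5950; 0.2246]  nu=[-0.5177]  x^+=[0.3548, -0.7372]  P^+=[0.2551 0.1294; 0.1294 0.8781]
step 4: x^-=[0.2844, -0.6922]  P^-=[0.6106 0.2973; 0.2973 1.0676]  S=[1.0085]  K=[0.5936; 0.2524]  nu=[-0.0121]  x^+=[0.2772, -0.6952]  P^+=[0.2552 0.1462; 0.1462 1.0033]

x_post = [0.2772, -0.6952]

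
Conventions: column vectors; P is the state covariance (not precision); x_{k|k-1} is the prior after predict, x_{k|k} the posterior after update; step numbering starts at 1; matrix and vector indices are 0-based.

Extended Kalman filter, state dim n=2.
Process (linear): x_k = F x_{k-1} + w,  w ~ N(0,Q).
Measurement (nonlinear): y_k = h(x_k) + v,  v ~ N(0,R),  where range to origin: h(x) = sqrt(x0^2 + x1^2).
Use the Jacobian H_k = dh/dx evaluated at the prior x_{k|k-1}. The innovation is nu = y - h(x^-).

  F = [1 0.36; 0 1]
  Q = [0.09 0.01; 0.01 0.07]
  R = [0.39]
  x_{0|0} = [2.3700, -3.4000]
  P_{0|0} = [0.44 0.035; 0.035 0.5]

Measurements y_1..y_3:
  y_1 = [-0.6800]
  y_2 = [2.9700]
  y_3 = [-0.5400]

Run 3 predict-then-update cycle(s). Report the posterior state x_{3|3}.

step 1: x^-=[1.1460, -3.4000]  P^-=[0.6200 0.2250; 0.2250 0.5700]  H_jac=[0.3194 -0.9476]  S=[0.8289]  K=[-0.0183; -0.5649]  nu=[-4.2679]  x^+=[1.2242, -0.9889]  P^+=[0.6197 0.2164; 0.2164 0.3055]
step 2: x^-=[0.8682, -0.9889]  P^-=[0.9051 0.3364; 0.3364 0.3755]  H_jac=[0.6598 -0.7515]  S=[0.6625]  K=[0.5199; -0.0909]  nu=[1.6541]  x^+=[1.7281, -1.1392]  P^+=[0.7261 0.3677; 0.3677 0.3700]
step 3: x^-=[1.3180, -1.1392]  P^-=[1.1288 0.5109; 0.5109 0.4400]  H_jac=[0.7565 -0.6539]  S=[0.7187]  K=[0.7234; 0.1374]  nu=[-2.2821]  x^+=[-0.3328, -1.4529]  P^+=[0.7527 0.4394; 0.4394 0.4264]

x_post = [-0.3328, -1.4529]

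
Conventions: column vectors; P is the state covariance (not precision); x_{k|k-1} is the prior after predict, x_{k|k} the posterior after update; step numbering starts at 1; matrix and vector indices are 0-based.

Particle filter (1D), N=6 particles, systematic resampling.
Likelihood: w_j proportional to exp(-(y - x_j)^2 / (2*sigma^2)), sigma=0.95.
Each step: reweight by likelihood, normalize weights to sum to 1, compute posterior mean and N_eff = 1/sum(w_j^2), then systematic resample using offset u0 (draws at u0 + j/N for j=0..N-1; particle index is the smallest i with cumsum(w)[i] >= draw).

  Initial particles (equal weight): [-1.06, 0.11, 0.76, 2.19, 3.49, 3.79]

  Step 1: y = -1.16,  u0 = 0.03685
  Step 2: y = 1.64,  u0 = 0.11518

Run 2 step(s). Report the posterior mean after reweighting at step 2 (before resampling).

step 1: w=[0.6477, 0.2665, 0.0845, 0.0013, 0.0000, 0.0000]  mean=-0.5902  Neff=2.0093  idx=[0, 0, 0, 0, 1, 1]
step 2: w=[0.0285, 0.0285, 0.0285, 0.0285, 0.4429, 0.4429]  mean=-0.0236  Neff=2.5278  idx=[4, 4, 4, 5, 5, 5]

post_mean = -0.0236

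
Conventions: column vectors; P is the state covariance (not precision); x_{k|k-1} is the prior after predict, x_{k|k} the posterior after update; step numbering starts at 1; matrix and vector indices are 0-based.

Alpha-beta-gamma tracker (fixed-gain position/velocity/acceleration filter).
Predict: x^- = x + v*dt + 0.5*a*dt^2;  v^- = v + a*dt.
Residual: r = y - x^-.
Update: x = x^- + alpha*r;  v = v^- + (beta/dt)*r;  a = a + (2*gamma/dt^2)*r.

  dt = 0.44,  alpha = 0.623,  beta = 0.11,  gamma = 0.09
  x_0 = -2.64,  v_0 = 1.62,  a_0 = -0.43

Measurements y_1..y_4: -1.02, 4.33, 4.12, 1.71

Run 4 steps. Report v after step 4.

v_post = 6.0795

step 1: x_pred=-1.9688  r=0.9488  x^+=-1.3777  v^+=1.6680  a^+=0.4522
step 2: x_pred=-0.6000  r=4.9300  x^+=2.4714  v^+=3.0995  a^+=5.0359
step 3: x_pred=4.3226  r=-0.2026  x^+=4.1964  v^+=5.2646  a^+=4.8475
step 4: x_pred=6.9820  r=-5.2720  x^+=3.6976  v^+=6.0795  a^+=-0.0542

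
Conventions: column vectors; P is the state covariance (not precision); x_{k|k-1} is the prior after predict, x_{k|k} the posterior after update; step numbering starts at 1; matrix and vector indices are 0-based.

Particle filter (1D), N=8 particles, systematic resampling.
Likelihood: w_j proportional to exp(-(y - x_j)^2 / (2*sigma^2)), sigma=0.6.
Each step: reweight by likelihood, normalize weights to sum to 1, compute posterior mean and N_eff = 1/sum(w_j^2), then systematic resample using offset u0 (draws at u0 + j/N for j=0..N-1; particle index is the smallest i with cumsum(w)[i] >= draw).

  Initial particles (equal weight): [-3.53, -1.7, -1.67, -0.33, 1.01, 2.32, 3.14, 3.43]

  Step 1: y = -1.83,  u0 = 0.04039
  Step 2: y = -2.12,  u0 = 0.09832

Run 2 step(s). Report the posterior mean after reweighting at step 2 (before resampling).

post_mean = -1.6853

step 1: w=[0.0090, 0.4875, 0.4816, 0.0219, 0.0000, 0.0000, 0.0000, 0.0000]  mean=-1.6720  Neff=2.1272  idx=[1, 1, 1, 1, 2, 2, 2, 2]
step 2: w=[0.1273, 0.1273, 0.1273, 0.1273, 0.1227, 0.1227, 0.1227, 0.1227]  mean=-1.6853  Neff=7.9974  idx=[0, 1, 2, 3, 4, 5, 6, 7]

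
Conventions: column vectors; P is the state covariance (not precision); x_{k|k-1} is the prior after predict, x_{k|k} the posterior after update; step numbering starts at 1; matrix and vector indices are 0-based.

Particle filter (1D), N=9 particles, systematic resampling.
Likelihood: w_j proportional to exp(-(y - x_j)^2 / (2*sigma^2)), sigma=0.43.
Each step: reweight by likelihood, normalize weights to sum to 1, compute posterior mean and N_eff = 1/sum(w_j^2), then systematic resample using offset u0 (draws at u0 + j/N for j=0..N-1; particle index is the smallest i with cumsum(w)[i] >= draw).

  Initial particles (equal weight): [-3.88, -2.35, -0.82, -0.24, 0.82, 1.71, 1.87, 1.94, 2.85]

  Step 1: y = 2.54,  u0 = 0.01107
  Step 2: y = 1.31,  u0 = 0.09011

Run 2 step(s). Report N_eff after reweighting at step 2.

step 1: w=[0.0000, 0.0000, 0.0000, 0.0000, 0.0002, 0.0969, 0.1855, 0.2359, 0.4815]  mean=2.3427  Neff=3.0185  idx=[5, 6, 6, 7, 7, 8, 8, 8, 8]
step 2: w=[0.2955, 0.1951, 0.1951, 0.1557, 0.1557, 0.0007, 0.0007, 0.0007, 0.0007]  mean=1.8474  Neff=4.7193  idx=[0, 0, 1, 1, 2, 2, 3, 4, 4]

N_eff = 4.7193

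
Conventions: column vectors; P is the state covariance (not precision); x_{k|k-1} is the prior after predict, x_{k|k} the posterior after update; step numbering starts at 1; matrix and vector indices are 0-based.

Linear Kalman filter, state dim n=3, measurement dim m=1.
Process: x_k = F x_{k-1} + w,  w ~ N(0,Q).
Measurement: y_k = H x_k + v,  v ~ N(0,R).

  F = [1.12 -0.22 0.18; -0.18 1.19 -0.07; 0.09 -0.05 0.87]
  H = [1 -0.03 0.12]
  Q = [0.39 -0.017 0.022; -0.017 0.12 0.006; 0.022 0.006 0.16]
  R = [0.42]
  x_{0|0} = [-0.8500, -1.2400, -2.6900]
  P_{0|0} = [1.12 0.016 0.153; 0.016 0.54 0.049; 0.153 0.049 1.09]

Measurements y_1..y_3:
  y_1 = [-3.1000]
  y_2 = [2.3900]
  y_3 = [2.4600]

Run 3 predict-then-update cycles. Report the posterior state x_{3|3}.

x_post = [2.0092, -3.2162, -0.6962]

step 1: x^-=[-1.1634, -1.1343, -2.3548]  P^-=[1.9063 -0.3816 0.4521; -0.3816 0.9152 -0.0828; 0.4521 -0.0828 1.0150]  S=[2.4737]  K=[0.7972; -0.1694; 0.2330]  nu=[-1.6881]  x^+=[-2.5091, -0.8484, -2.7481]  P^+=[0.3343 -0.0476 -0.0074; -0.0476 0.8442 0.0148; -0.0074 0.0148 0.8807]
step 2: x^-=[-3.1182, -0.3655, -2.5742]  P^-=[0.8980 -0.3776 0.1962; -0.3776 1.3483 -0.0922; 0.1962 -0.0922 0.8294]  S=[1.4016]  K=[0.6656; -0.3062; 0.2130]  nu=[5.8061]  x^+=[0.7463, -2.1432, -1.3376]  P^+=[0.2771 -0.0920 -0.0025; -0.0920 1.2169 -0.0008; -0.0025 -0.0008 0.7658]
step 3: x^-=[1.0666, -2.5911, -0.9894]  P^-=[0.8657 -0.5273 0.1879; -0.5273 1.8955 -0.1287; 0.1879 -0.1287 0.7455]  S=[1.3758]  K=[0.6571; -0.4358; 0.2044]  nu=[1.4344]  x^+=[2.0092, -3.2162, -0.6962]  P^+=[0.2716 -0.1333 0.0031; -0.1333 1.6342 -0.0061; 0.0031 -0.0061 0.6880]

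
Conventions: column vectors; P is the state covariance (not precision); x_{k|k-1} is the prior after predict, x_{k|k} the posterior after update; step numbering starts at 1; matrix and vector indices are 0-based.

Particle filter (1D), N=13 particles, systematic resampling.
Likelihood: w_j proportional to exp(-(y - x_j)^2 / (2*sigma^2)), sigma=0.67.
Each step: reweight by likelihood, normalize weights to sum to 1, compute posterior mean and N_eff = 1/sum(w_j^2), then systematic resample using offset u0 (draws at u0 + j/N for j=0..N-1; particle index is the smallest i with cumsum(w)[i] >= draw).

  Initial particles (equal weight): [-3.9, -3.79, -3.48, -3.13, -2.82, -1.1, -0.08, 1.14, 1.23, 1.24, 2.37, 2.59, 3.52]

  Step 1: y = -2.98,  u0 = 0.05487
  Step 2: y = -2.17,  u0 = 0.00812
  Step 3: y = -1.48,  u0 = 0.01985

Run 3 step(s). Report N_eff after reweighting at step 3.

step 1: w=[0.1084, 0.1340, 0.2106, 0.2713, 0.2704, 0.0054, 0.0000, 0.0000, 0.0000, 0.0000, 0.0000, 0.0000, 0.0000]  mean=-3.2806  Neff=4.5299  idx=[0, 1, 1, 2, 2, 2, 3, 3, 3, 4, 4, 4, 4]
step 2: w=[0.0086, 0.0129, 0.0129, 0.0355, 0.0355, 0.0355, 0.0861, 0.0861, 0.0861, 0.1501, 0.1501, 0.1501, 0.1501]  mean=-3.0048  Neff=8.5745  idx=[0, 4, 6, 7, 8, 8, 9, 9, 10, 11, 11, 12, 12]
step 3: w=[0.0013, 0.0101, 0.0418, 0.0418, 0.0418, 0.0418, 0.1174, 0.1174, 0.1174, 0.1174, 0.1174, 0.1174, 0.1174]  mean=-2.8798  Neff=9.6625  idx=[2, 4, 5, 6, 7, 7, 8, 9, 9, 10, 11, 11, 12]

N_eff = 9.6625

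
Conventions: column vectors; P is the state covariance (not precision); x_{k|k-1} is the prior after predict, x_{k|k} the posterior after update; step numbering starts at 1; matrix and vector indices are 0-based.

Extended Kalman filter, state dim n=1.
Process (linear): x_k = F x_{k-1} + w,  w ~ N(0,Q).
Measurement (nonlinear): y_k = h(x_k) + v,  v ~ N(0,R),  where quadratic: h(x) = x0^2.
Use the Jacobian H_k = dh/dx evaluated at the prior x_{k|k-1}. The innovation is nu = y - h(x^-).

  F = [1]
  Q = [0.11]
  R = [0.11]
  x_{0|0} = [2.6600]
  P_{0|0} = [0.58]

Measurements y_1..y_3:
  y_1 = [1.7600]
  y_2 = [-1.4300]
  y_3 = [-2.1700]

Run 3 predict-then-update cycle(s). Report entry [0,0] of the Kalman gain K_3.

K[0,0] = 0.5196

step 1: x^-=[2.6600]  P^-=[0.6900]  H_jac=[5.3200]  S=[19.6387]  K=[0.1869]  nu=[-5.3156]  x^+=[1.6664]  P^+=[0.0039]
step 2: x^-=[1.6664]  P^-=[0.1139]  H_jac=[3.3328]  S=[1.3748]  K=[0.2760]  nu=[-4.2070]  x^+=[0.5051]  P^+=[0.0091]
step 3: x^-=[0.5051]  P^-=[0.1191]  H_jac=[1.0103]  S=[0.2316]  K=[0.5196]  nu=[-2.4252]  x^+=[-0.7551]  P^+=[0.0566]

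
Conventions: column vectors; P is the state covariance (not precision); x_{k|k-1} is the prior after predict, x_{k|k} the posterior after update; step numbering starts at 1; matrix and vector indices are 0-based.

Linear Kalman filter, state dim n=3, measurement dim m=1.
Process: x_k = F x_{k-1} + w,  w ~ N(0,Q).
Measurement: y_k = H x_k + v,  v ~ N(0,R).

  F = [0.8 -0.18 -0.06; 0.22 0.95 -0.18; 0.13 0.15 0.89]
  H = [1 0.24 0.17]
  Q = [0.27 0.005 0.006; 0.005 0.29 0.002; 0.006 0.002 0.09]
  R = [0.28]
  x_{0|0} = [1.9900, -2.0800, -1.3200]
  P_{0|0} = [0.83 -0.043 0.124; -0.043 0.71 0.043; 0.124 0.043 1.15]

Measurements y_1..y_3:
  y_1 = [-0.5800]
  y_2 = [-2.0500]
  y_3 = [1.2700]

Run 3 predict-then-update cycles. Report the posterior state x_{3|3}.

step 1: x^-=[2.0456, -1.3006, -1.2281]  P^-=[0.8298 -0.0094 0.0876; -0.0094 0.9657 -0.0075; 0.0876 -0.0075 1.0694]  S=[1.2209]  K=[0.6899; 0.1811; 0.2192]  nu=[-2.1047]  x^+=[0.5935, -1.6817, -1.6895]  P^+=[0.2486 -0.1620 -0.0970; -0.1620 0.9257 -0.0559; -0.0970 -0.0559 1.0107]
step 2: x^-=[0.8789, -1.1629, -1.6787]  P^-=[0.5175 -0.1987 -0.1216; -0.1987 1.1293 -0.1088; -0.1216 -0.1088 0.8719]  S=[0.7421]  K=[0.6052; 0.0726; 0.0007]  nu=[-2.3644]  x^+=[-0.5520, -1.3346, -1.6803]  P^+=[0.2457 -0.2313 -0.1219; -0.2313 1.1254 -0.1088; -0.1219 -0.1088 0.8719]
step 3: x^-=[-0.1005, -1.0868, -1.7674]  P^-=[0.5428 -0.2796 -0.1352; -0.2796 1.2960 -0.1166; -0.1352 -0.1166 0.7439]  S=[0.7293]  K=[0.6208; 0.0160; -0.0503]  nu=[1.9318]  x^+=[1.0987, -1.0559, -1.8647]  P^+=[0.2618 -0.2868 -0.1124; -0.2868 1.2958 -0.1160; -0.1124 -0.1160 0.7420]

x_post = [1.0987, -1.0559, -1.8647]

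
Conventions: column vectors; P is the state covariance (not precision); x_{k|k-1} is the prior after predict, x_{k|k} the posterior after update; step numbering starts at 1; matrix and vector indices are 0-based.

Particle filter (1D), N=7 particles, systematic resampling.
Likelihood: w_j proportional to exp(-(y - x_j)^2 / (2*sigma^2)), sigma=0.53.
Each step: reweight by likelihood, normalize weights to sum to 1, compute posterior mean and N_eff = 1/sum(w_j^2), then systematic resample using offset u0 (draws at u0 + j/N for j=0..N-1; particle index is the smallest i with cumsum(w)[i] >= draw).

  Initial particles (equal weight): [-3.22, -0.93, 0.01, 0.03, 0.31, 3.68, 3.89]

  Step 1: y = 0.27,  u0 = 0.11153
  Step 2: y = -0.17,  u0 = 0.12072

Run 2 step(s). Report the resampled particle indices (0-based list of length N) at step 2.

step 1: w=[0.0000, 0.0269, 0.3096, 0.3152, 0.3482, 0.0000, 0.0000]  mean=0.0955  Neff=3.1523  idx=[2, 2, 3, 3, 4, 4, 4]
step 2: w=[0.1644, 0.1644, 0.1622, 0.1622, 0.1156, 0.1156, 0.1156]  mean=0.1205  Neff=6.8135  idx=[0, 1, 2, 3, 4, 5, 6]

resampled_idx = [0, 1, 2, 3, 4, 5, 6]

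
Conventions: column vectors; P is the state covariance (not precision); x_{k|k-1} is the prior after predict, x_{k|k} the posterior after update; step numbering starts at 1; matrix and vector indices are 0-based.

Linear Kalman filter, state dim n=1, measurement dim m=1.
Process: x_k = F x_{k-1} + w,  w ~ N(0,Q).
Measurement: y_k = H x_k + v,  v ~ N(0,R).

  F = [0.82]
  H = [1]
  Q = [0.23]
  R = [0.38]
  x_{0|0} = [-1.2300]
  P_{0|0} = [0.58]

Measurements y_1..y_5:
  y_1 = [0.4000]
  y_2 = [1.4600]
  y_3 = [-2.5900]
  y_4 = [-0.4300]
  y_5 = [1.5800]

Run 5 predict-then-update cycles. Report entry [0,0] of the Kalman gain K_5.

K[0,0] = 0.4818

step 1: x^-=[-1.0086]  P^-=[0.6200]  S=[1.0000]  K=[0.6200]  nu=[1.4086]  x^+=[-0.1353]  P^+=[0.2356]
step 2: x^-=[-0.1109]  P^-=[0.3884]  S=[0.7684]  K=[0.5055]  nu=[1.5709]  x^+=[0.6831]  P^+=[0.1921]
step 3: x^-=[0.5602]  P^-=[0.3592]  S=[0.7392]  K=[0.4859]  nu=[-3.1502]  x^+=[-0.9705]  P^+=[0.1846]
step 4: x^-=[-0.7958]  P^-=[0.3542]  S=[0.7342]  K=[0.4824]  nu=[0.3658]  x^+=[-0.6193]  P^+=[0.1833]
step 5: x^-=[-0.5079]  P^-=[0.3533]  S=[0.7333]  K=[0.4818]  nu=[2.0879]  x^+=[0.4980]  P^+=[0.1831]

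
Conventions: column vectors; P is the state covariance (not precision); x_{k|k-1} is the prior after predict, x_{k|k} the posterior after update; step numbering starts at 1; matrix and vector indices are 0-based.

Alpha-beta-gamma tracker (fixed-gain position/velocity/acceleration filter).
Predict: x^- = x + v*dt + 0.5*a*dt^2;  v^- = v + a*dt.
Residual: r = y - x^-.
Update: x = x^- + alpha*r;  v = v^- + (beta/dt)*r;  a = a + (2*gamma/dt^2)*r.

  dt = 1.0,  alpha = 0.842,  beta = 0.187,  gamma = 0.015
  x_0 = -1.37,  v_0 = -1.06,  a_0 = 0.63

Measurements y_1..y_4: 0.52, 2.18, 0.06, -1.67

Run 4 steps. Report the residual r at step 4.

resid = -3.8042

step 1: x_pred=-2.1150  r=2.6350  x^+=0.1037  v^+=0.0627  a^+=0.7090
step 2: x_pred=0.5209  r=1.6591  x^+=1.9179  v^+=1.0820  a^+=0.7588
step 3: x_pred=3.3793  r=-3.3193  x^+=0.5845  v^+=1.2201  a^+=0.6592
step 4: x_pred=2.1342  r=-3.8042  x^+=-1.0689  v^+=1.1680  a^+=0.5451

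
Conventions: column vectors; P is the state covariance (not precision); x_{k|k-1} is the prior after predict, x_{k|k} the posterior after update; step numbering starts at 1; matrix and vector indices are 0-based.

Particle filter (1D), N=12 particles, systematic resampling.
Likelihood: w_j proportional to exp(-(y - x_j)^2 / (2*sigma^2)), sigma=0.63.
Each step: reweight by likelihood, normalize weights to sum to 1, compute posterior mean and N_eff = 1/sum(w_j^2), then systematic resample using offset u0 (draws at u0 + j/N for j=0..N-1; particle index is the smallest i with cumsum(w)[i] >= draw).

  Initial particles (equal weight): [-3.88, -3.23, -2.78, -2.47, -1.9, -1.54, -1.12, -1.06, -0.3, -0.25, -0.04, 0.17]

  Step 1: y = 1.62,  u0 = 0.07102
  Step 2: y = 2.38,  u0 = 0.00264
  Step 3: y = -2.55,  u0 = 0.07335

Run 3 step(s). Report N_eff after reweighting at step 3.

N_eff = 2.8163

step 1: w=[0.0000, 0.0000, 0.0000, 0.0000, 0.0000, 0.0000, 0.0006, 0.0009, 0.0777, 0.0986, 0.2509, 0.5712]  mean=0.0374  Neff=2.4691  idx=[8, 9, 10, 10, 10, 11, 11, 11, 11, 11, 11, 11]
step 2: w=[0.0069, 0.0096, 0.0367, 0.0367, 0.0367, 0.1248, 0.1248, 0.1248, 0.1248, 0.1248, 0.1248, 0.1248]  mean=0.1396  Neff=8.8364  idx=[0, 3, 5, 6, 6, 7, 8, 8, 9, 10, 10, 11]
step 3: w=[0.5755, 0.1210, 0.0303, 0.0303, 0.0303, 0.0303, 0.0303, 0.0303, 0.0303, 0.0303, 0.0303, 0.0303]  mean=-0.1259  Neff=2.8163  idx=[0, 0, 0, 0, 0, 0, 0, 1, 3, 6, 8, 11]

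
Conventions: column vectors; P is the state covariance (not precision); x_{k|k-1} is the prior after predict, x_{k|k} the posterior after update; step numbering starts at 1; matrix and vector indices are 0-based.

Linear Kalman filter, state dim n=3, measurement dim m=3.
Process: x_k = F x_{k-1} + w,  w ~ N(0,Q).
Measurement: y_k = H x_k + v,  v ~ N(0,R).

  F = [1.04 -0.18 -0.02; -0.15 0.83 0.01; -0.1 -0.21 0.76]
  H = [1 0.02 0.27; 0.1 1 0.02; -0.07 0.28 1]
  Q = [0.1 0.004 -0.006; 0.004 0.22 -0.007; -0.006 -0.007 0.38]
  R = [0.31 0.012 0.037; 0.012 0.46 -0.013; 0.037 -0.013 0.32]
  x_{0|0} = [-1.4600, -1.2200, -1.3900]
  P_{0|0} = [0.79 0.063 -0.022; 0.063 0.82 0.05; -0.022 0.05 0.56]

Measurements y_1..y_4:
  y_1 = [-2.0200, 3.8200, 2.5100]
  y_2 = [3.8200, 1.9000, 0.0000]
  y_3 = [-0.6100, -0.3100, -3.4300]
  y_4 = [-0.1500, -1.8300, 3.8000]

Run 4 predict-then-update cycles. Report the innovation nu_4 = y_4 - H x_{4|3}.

innov = [-0.1299, -2.1027, 5.6271]

step 1: x^-=[-1.2710, -0.8075, -0.6542]  P^-=[0.9589 -0.1870 -0.1024; -0.1870 0.7879 -0.1031; -0.1024 -0.1031 0.7375]  S=[1.2592 -0.0924 0.0110; -0.0924 1.2159 0.1097; 0.0110 0.1097 1.0879]  K=[0.7384 -0.0014 -0.2113; -0.1133 0.6170 0.0590; 0.0593 -0.1372 0.6712]  nu=[-0.5562, 4.7677, 3.3013]  x^+=[-2.3859, 2.3920, 0.8748]  P^+=[0.2270 -0.0113 -0.0212; -0.0113 0.2843 -0.0737; -0.0212 -0.0737 0.2379]
step 2: x^-=[-2.9294, 2.3520, 0.4011]  P^-=[0.3594 -0.0829 -0.0272; -0.0829 0.4227 -0.0947; -0.0272 -0.0947 0.5585]  S=[0.6913 -0.0506 0.1061; -0.0506 0.8660 0.0196; 0.1061 0.0196 0.8675]  K=[0.5287 -0.0206 -0.1514; -0.1162 0.4687 0.0376; 0.0746 -0.1090 0.6088]  nu=[6.5940, -0.1670, -1.2647]  x^+=[0.7516, 1.4597, 0.1410]  P^+=[0.1618 -0.0171 -0.0125; -0.0171 0.2166 -0.0602; -0.0125 -0.0602 0.2150]
step 3: x^-=[0.5160, 1.1003, -0.2745]  P^-=[0.2885 -0.0679 -0.0164; -0.0679 0.3762 -0.0762; -0.0164 -0.0762 0.5357]  S=[0.6254 -0.0382 0.1213; -0.0382 0.8226 0.0256; 0.1213 0.0256 0.8489]  K=[0.4766 -0.0216 -0.1329; -0.1108 0.4407 0.0424; 0.0807 -0.0965 0.5987]  nu=[-1.0739, -1.4564, -3.4274]  x^+=[0.4913, 0.4320, -2.2725]  P^+=[0.1455 -0.0169 -0.0097; -0.0169 0.2036 -0.0545; -0.0097 -0.0545 0.2104]
step 4: x^-=[0.4787, 0.2621, -1.8670]  P^-=[0.2704 -0.0633 -0.0137; -0.0633 0.3669 -0.0710; -0.0137 -0.0710 0.5301]  S=[0.6085 -0.0340 0.1254; -0.0340 0.8143 0.0284; 0.1254 0.0284 0.8449]  K=[0.4613 -0.0212 -0.1274; -0.1083 0.4350 0.0443; 0.0823 -0.0932 0.5960]  nu=[-0.1299, -2.1027, 5.6271]  x^+=[-0.2535, -0.3892, 1.6718]  P^+=[0.1408 -0.0164 -0.0090; -0.0164 0.2009 -0.0529; -0.0090 -0.0529 0.2092]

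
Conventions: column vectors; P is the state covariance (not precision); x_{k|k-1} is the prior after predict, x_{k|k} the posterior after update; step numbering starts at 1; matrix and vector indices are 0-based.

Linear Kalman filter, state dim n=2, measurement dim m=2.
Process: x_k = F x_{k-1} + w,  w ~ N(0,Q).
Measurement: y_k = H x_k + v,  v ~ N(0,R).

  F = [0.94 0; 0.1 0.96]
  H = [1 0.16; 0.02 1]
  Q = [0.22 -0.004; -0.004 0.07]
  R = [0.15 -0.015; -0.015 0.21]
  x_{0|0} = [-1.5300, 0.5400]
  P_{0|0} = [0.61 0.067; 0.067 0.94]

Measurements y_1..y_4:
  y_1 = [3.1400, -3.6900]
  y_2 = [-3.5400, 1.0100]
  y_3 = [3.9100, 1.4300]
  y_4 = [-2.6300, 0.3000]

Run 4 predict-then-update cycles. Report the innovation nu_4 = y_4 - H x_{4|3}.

step 1: x^-=[-1.4382, 0.3654]  P^-=[0.7590 0.1138; 0.1138 0.9553]  S=[0.9699 0.2672; 0.2672 1.1701]  K=[0.8227 -0.0776; 0.0528 0.8063]  nu=[4.5197, -4.0266]  x^+=[2.5930, -2.6425]  P^+=[0.1296 -0.0312; -0.0312 0.1691]
step 2: x^-=[2.4374, -2.2775]  P^-=[0.3345 -0.0200; -0.0200 0.2212]  S=[0.4838 0.0070; 0.0070 0.4305]  K=[0.6854 -0.0421; 0.0244 0.5124]  nu=[-5.6130, 3.2387]  x^+=[-1.5463, -0.7546]  P^+=[0.1068 -0.0213; -0.0213 0.1077]
step 3: x^-=[-1.4536, -0.8791]  P^-=[0.3144 -0.0131; -0.0131 0.1662]  S=[0.4645 0.0047; 0.0047 0.3758]  K=[0.6727 -0.0266; 0.0245 0.4413]  nu=[5.5042, 2.3382]  x^+=[2.1867, 0.2876]  P^+=[0.1041 -0.0178; -0.0178 0.0927]
step 4: x^-=[2.0555, 0.4947]  P^-=[0.3120 -0.0102; -0.0102 0.1530]  S=[0.4627 0.0054; 0.0054 0.3627]  K=[0.6711 -0.0211; 0.0258 0.4209]  nu=[-4.7647, -0.2358]  x^+=[-1.1371, 0.2724]  P^+=[0.1036 -0.0166; -0.0166 0.0883]

innov = [-4.7647, -0.2358]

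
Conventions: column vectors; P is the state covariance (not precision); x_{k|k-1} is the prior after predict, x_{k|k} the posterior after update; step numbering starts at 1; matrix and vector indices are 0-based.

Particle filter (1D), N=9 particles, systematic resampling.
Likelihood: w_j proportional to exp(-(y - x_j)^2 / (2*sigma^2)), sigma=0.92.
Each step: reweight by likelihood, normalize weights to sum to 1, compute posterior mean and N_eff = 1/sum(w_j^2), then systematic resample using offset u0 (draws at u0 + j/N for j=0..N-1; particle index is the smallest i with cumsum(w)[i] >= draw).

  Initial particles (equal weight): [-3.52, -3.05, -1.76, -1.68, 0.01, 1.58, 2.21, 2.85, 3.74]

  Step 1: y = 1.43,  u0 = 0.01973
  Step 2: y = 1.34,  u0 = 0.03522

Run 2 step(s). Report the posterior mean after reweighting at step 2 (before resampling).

step 1: w=[0.0000, 0.0000, 0.0010, 0.0014, 0.1298, 0.4215, 0.2982, 0.1298, 0.0183]  mean=1.7603  Neff=3.3266  idx=[4, 4, 5, 5, 5, 6, 6, 6, 7]
step 2: w=[0.0608, 0.0608, 0.1672, 0.1672, 0.1672, 0.1106, 0.1106, 0.1106, 0.0450]  mean=1.6551  Neff=7.6939  idx=[0, 2, 2, 3, 4, 4, 5, 6, 7]

post_mean = 1.6551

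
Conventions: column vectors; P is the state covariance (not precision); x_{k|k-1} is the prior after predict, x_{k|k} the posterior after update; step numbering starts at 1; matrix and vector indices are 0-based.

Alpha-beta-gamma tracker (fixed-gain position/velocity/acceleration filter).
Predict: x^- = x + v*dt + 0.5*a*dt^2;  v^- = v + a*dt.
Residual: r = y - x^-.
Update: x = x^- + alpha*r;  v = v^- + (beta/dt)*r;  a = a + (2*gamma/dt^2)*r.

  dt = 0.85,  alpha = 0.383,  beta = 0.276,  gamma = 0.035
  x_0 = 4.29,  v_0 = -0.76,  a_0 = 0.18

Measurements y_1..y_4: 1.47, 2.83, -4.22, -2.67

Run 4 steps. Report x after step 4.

step 1: x_pred=3.7090  r=-2.2390  x^+=2.8515  v^+=-1.3340  a^+=-0.0369
step 2: x_pred=1.7042  r=1.1258  x^+=2.1354  v^+=-0.9999  a^+=0.0721
step 3: x_pred=1.3116  r=-5.5316  x^+=-0.8070  v^+=-2.7347  a^+=-0.4638
step 4: x_pred=-3.2990  r=0.6290  x^+=-3.0581  v^+=-2.9246  a^+=-0.4028

x_post = -3.0581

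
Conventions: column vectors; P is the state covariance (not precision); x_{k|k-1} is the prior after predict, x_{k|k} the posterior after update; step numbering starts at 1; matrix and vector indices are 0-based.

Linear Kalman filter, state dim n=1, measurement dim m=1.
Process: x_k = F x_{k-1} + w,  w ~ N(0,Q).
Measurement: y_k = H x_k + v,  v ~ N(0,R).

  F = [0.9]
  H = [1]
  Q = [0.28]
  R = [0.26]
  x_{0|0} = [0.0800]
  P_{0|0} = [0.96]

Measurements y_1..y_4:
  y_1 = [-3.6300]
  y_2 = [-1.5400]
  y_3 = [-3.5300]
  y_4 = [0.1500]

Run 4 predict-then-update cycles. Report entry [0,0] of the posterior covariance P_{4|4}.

P_post[0,0] = 0.1590

step 1: x^-=[0.0720]  P^-=[1.0576]  S=[1.3176]  K=[0.8027]  nu=[-3.7020]  x^+=[-2.8995]  P^+=[0.2087]
step 2: x^-=[-2.6095]  P^-=[0.4490]  S=[0.7090]  K=[0.6333]  nu=[1.0695]  x^+=[-1.9322]  P^+=[0.1647]
step 3: x^-=[-1.7390]  P^-=[0.4134]  S=[0.6734]  K=[0.6139]  nu=[-1.7910]  x^+=[-2.8385]  P^+=[0.1596]
step 4: x^-=[-2.5546]  P^-=[0.4093]  S=[0.6693]  K=[0.6115]  nu=[2.7046]  x^+=[-0.9007]  P^+=[0.1590]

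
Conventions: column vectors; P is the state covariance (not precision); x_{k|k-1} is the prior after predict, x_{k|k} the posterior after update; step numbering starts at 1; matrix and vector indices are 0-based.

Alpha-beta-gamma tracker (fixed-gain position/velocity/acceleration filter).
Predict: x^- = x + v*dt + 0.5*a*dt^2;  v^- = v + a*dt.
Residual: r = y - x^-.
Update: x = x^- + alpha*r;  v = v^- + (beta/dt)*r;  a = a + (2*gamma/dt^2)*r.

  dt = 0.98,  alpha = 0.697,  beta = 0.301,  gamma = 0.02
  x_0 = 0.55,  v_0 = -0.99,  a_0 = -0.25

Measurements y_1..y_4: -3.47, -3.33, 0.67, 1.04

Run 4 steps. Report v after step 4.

v_post = 0.4855

step 1: x_pred=-0.5402  r=-2.9298  x^+=-2.5823  v^+=-2.1349  a^+=-0.3720
step 2: x_pred=-4.8531  r=1.5231  x^+=-3.7915  v^+=-2.0316  a^+=-0.3086
step 3: x_pred=-5.9307  r=6.6007  x^+=-1.3300  v^+=-0.3067  a^+=-0.0337
step 4: x_pred=-1.6467  r=2.6867  x^+=0.2259  v^+=0.4855  a^+=0.0782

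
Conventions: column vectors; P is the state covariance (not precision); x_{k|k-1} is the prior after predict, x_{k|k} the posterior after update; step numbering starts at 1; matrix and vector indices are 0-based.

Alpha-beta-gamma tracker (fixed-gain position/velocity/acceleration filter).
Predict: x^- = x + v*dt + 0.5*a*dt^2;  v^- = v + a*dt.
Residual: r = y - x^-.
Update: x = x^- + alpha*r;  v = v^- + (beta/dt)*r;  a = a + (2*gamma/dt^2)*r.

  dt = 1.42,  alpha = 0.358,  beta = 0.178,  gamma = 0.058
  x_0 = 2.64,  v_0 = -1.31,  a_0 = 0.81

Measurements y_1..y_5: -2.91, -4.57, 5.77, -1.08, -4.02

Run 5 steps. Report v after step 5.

step 1: x_pred=1.5964  r=-4.5064  x^+=-0.0169  v^+=-0.7247  a^+=0.5508
step 2: x_pred=-0.4907  r=-4.0793  x^+=-1.9511  v^+=-0.4540  a^+=0.3161
step 3: x_pred=-2.2770  r=8.0470  x^+=0.6038  v^+=1.0036  a^+=0.7790
step 4: x_pred=2.8143  r=-3.8943  x^+=1.4201  v^+=1.6216  a^+=0.5550
step 5: x_pred=4.2823  r=-8.3023  x^+=1.3101  v^+=1.3690  a^+=0.0774

v_post = 1.3690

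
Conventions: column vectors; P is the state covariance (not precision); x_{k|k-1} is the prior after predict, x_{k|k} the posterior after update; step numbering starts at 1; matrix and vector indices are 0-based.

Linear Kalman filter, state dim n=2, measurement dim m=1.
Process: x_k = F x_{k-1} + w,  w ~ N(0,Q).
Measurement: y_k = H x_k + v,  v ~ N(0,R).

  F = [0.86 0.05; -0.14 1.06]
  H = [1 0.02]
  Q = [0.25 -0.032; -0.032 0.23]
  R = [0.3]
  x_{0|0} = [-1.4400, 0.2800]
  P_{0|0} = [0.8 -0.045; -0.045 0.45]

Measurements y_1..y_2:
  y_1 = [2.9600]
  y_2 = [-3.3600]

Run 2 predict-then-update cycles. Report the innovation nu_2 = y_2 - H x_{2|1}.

innov = [-4.9513]

step 1: x^-=[-1.2244, 0.4984]  P^-=[0.8389 -0.1452; -0.1452 0.7647]  S=[1.1334]  K=[0.7376; -0.1146]  nu=[4.1744]  x^+=[1.8547, 0.0200]  P^+=[0.2223 -0.0494; -0.0494 0.7498]
step 2: x^-=[1.5960, -0.2384]  P^-=[0.4120 -0.0637; -0.0637 1.0915]  S=[0.7099]  K=[0.5786; -0.0590]  nu=[-4.9513]  x^+=[-1.2687, 0.0535]  P^+=[0.1744 -0.0395; -0.0395 1.0890]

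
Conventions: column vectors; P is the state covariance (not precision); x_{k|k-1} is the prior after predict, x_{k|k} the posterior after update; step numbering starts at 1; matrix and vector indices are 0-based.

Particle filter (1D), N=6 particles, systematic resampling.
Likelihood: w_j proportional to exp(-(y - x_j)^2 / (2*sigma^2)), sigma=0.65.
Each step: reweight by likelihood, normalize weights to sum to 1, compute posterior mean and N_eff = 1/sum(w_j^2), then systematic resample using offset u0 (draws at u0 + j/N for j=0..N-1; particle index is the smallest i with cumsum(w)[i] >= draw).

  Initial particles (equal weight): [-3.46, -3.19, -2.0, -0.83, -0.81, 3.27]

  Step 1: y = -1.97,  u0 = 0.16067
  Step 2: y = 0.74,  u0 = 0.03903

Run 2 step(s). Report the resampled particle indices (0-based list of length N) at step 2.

step 1: w=[0.0435, 0.1034, 0.6013, 0.1293, 0.1225, 0.0000]  mean=-1.8896  Neff=2.4638  idx=[2, 2, 2, 2, 3, 4]
step 2: w=[0.0012, 0.0012, 0.0012, 0.0012, 0.4792, 0.5159]  mean=-0.8254  Neff=2.0170  idx=[4, 4, 4, 5, 5, 5]

resampled_idx = [4, 4, 4, 5, 5, 5]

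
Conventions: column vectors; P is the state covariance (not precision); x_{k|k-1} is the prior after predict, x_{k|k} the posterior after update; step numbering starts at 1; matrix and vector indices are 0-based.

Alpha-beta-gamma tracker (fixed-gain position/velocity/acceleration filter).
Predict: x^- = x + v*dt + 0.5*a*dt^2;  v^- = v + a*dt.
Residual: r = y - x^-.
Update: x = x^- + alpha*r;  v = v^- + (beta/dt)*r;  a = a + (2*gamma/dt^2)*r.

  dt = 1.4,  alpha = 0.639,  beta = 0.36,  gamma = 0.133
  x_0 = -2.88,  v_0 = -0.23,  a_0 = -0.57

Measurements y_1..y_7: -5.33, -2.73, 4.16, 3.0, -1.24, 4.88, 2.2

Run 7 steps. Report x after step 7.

x_post = 4.1921

step 1: x_pred=-3.7606  r=-1.5694  x^+=-4.7634  v^+=-1.4316  a^+=-0.7830
step 2: x_pred=-7.5350  r=4.8050  x^+=-4.4646  v^+=-1.2922  a^+=-0.1309
step 3: x_pred=-6.4019  r=10.5619  x^+=0.3471  v^+=1.2405  a^+=1.3025
step 4: x_pred=3.3603  r=-0.3603  x^+=3.1301  v^+=2.9714  a^+=1.2536
step 5: x_pred=8.5185  r=-9.7585  x^+=2.2828  v^+=2.2171  a^+=-0.0708
step 6: x_pred=5.3174  r=-0.4374  x^+=5.0379  v^+=2.0056  a^+=-0.1301
step 7: x_pred=7.7182  r=-5.5182  x^+=4.1921  v^+=0.4044  a^+=-0.8790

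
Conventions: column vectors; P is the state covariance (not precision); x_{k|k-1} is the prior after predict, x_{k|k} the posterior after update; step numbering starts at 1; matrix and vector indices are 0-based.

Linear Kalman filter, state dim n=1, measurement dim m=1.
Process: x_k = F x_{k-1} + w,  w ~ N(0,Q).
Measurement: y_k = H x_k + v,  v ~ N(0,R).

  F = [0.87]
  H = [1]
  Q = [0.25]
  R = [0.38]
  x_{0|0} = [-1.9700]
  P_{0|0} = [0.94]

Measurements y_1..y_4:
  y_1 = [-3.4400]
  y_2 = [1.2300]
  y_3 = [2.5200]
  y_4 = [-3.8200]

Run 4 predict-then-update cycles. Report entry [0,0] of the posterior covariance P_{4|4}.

P_post[0,0] = 0.1946

step 1: x^-=[-1.7139]  P^-=[0.9615]  S=[1.3415]  K=[0.7167]  nu=[-1.7261]  x^+=[-2.9511]  P^+=[0.2724]
step 2: x^-=[-2.5674]  P^-=[0.4561]  S=[0.8361]  K=[0.5455]  nu=[3.7974]  x^+=[-0.4958]  P^+=[0.2073]
step 3: x^-=[-0.4313]  P^-=[0.4069]  S=[0.7869]  K=[0.5171]  nu=[2.9513]  x^+=[1.0948]  P^+=[0.1965]
step 4: x^-=[0.9525]  P^-=[0.3987]  S=[0.7787]  K=[0.5120]  nu=[-4.7725]  x^+=[-1.4912]  P^+=[0.1946]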